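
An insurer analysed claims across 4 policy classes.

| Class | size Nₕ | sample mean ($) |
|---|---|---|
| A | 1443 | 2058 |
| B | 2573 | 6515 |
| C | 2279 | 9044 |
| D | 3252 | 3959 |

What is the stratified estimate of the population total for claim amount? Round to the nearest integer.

A: 1443·2058 = 2969694
B: 2573·6515 = 16763095
C: 2279·9044 = 20611276
D: 3252·3959 = 12874668
τ̂ = Σ Nₕx̄ₕ = 53218733.

53218733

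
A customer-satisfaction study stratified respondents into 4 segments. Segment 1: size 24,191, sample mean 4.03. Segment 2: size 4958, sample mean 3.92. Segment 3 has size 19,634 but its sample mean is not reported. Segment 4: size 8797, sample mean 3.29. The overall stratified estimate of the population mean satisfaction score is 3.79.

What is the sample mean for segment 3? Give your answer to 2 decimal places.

Σ Nₕx̄ₕ = N·μ, so 19634·x̄_3 = 57580·3.79 − (24191·4.03 + 4958·3.92 + 8797·3.29).
= 218228.2 − 145867.22 = 72360.98.
x̄_3 = 72360.98 / 19634 = 3.6855... → 3.69.

3.69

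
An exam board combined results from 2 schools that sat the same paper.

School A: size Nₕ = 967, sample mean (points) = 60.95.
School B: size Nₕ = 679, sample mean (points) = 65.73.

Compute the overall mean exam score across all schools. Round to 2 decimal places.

62.92

N = 967 + 679 = 1646.
Overall mean = Σ (Nₕ/N)·x̄ₕ — weight by population share, not a simple average.
Σ Nₕx̄ₕ = 967·60.95 + 679·65.73 = 58938.65 + 44630.67 = 103569.32.
Divide by N: 103569.32 / 1646 = 62.9218... → 62.92.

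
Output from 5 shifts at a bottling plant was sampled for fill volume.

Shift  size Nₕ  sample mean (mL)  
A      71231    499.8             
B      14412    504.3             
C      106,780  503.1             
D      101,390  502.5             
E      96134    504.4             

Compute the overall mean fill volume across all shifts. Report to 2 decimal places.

502.71

N = 71231 + 14412 + 106780 + 101390 + 96134 = 389947.
Weight each subgroup mean by Nₕ/N and sum.
Σ Nₕx̄ₕ = 71231·499.8 + 14412·504.3 + 106780·503.1 + 101390·502.5 + 96134·504.4 = 35601253.8 + 7267971.6 + 53721018 + 50948475 + 48489989.6 = 196028708.
Divide by N: 196028708 / 389947 = 502.7060... → 502.71.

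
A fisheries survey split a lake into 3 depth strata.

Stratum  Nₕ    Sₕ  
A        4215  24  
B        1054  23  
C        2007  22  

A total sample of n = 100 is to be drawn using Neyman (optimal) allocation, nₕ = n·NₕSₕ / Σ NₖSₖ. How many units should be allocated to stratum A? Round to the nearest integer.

A: NₕSₕ = 4215·24 = 101160
B: NₕSₕ = 1054·23 = 24242
C: NₕSₕ = 2007·22 = 44154
Σ NₕSₕ = 169556.
n_A = 100·101160/169556 = 59.662... → 60.

60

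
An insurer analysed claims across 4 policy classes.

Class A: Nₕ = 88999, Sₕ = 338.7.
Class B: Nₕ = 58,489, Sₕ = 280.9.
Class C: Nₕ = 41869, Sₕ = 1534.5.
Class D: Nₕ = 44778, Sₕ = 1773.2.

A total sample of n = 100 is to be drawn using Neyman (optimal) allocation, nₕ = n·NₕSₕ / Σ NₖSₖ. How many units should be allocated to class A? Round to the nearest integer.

16

Σ NₕSₕ = 88999·338.7 + 58489·280.9 + 41869·1534.5 + 44778·1773.2 = 190221851.5.
Share for A: 30143961.3/190221851.5 = 0.15847.
n_A = 100 × 0.15847 = 15.847... → 16.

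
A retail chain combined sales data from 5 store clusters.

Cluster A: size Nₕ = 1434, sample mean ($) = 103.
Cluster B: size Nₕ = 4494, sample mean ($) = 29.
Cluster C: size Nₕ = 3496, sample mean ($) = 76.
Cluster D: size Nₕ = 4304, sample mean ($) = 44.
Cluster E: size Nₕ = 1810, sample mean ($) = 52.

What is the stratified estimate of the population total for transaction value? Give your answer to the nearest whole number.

A: 1434·103 = 147702
B: 4494·29 = 130326
C: 3496·76 = 265696
D: 4304·44 = 189376
E: 1810·52 = 94120
τ̂ = Σ Nₕx̄ₕ = 827220.

827220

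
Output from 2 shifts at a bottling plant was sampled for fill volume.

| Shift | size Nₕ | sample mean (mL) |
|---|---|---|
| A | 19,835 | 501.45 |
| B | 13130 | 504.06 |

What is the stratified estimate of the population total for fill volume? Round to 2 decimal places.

A: 19835·501.45 = 9946260.75
B: 13130·504.06 = 6618307.8
τ̂ = Σ Nₕx̄ₕ = 16564568.55.

16564568.55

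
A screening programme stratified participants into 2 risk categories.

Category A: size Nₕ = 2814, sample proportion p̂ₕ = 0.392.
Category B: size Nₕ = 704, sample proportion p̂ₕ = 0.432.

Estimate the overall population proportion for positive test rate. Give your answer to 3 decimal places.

N = 2814 + 704 = 3518.
Overall proportion = Σ (Nₕ/N)·p̂ₕ.
Σ Nₕp̂ₕ = 1103.088 + 304.128 = 1407.216.
1407.216 / 3518 = 0.40000... → 0.400.

0.400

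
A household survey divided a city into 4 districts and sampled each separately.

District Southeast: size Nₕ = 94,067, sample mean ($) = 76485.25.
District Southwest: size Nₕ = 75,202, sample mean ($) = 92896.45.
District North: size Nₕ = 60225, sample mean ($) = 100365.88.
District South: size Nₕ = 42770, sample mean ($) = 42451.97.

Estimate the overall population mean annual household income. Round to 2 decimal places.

x̄_st = (Σ Nₕx̄ₕ) / (Σ Nₕ) = (94067·76485.25 + 75202·92896.45 + 60225·100365.88 + 42770·42451.97) / 272264
= 22040942724.55 / 272264 = 80954.3044... → 80954.30.

80954.30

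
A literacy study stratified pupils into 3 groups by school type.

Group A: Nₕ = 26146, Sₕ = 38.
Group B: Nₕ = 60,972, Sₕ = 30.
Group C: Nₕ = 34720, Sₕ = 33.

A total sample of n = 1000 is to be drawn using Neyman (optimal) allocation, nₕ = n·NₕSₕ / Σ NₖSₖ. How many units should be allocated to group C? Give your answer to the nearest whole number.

289

A: NₕSₕ = 26146·38 = 993548
B: NₕSₕ = 60972·30 = 1829160
C: NₕSₕ = 34720·33 = 1145760
Σ NₕSₕ = 3968468.
n_C = 1000·1145760/3968468 = 288.716... → 289.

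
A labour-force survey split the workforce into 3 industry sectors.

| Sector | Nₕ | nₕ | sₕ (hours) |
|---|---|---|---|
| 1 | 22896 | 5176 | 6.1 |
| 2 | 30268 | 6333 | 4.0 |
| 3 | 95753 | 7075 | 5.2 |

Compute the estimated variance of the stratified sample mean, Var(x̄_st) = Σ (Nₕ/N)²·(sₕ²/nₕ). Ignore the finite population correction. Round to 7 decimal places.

N = 148917. Term for each stratum: Wₕ²sₕ²/nₕ.
Var(x̄_st) = 0.0001699402 + 0.0001043733 + 0.0015801433 = 0.0018544567 → 0.0018545.

0.0018545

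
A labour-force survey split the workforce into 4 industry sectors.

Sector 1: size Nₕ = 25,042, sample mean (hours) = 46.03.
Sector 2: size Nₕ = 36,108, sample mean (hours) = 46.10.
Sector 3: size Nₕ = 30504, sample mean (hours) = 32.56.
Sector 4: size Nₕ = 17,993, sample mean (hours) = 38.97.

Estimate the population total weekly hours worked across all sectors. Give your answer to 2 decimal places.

4511659.51

1: 25042·46.03 = 1152683.26
2: 36108·46.10 = 1664578.8
3: 30504·32.56 = 993210.24
4: 17993·38.97 = 701187.21
τ̂ = Σ Nₕx̄ₕ = 4511659.51.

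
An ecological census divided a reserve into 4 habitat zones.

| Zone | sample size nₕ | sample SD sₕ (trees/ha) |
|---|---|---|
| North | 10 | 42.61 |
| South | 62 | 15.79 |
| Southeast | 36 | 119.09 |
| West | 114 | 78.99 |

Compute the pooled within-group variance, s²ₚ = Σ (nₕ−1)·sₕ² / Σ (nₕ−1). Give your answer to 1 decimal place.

Degrees of freedom: 9 + 61 + 35 + 113 = 218.
Σ(nₕ−1)sₕ² = 9·1815.6121 + 61·249.3241 + 35·14182.4281 + 113·6239.4201 = 1232988.7338.
s²ₚ = 1232988.7338 / 218 = 5655.912... → 5655.9.

5655.9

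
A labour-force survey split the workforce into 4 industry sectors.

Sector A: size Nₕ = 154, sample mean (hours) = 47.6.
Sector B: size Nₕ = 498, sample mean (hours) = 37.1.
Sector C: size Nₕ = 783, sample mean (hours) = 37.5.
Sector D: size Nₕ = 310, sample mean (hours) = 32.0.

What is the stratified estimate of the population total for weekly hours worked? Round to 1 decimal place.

Estimate total by summing Nₕ·x̄ₕ over strata.
154·47.6 + 498·37.1 + 783·37.5 + 310·32.0 = 7330.4 + 18475.8 + 29362.5 + 9920 = 65088.7.

65088.7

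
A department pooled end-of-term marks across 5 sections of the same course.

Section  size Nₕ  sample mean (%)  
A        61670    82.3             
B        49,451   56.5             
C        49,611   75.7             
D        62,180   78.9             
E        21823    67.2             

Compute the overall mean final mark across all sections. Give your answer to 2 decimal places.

N = 61670 + 49451 + 49611 + 62180 + 21823 = 244735.
Overall mean = Σ (Nₕ/N)·x̄ₕ — weight by population share, not a simple average.
Σ Nₕx̄ₕ = 61670·82.3 + 49451·56.5 + 49611·75.7 + 62180·78.9 + 21823·67.2 = 5075441 + 2793981.5 + 3755552.7 + 4906002 + 1466505.6 = 17997482.8.
Divide by N: 17997482.8 / 244735 = 73.5387... → 73.54.

73.54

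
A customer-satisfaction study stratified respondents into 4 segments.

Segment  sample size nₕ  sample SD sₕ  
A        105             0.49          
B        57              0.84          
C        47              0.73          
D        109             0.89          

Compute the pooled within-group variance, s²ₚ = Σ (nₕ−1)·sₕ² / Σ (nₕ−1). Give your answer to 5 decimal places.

Degrees of freedom: 104 + 56 + 46 + 108 = 314.
Σ(nₕ−1)sₕ² = 104·0.2401 + 56·0.7056 + 46·0.5329 + 108·0.7921 = 174.5442.
s²ₚ = 174.5442 / 314 = 0.5558732... → 0.55587.

0.55587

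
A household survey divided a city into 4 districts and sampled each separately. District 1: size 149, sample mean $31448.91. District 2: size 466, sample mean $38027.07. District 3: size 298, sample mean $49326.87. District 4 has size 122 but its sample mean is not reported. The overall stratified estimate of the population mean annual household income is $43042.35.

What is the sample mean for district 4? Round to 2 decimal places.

Σ Nₕx̄ₕ = N·μ, so 122·x̄_4 = 1035·43042.35 − (149·31448.91 + 466·38027.07 + 298·49326.87).
= 44548832.25 − 37105909.47 = 7442922.78.
x̄_4 = 7442922.78 / 122 = 61007.5638... → 61007.56.

61007.56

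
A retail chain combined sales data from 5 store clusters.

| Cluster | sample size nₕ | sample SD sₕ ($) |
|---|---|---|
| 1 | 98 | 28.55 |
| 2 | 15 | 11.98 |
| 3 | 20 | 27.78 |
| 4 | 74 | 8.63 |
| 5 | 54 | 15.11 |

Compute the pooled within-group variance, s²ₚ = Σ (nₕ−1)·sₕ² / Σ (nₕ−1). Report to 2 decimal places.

442.48

1: (98−1)·28.55² = 97·815.1025 = 79064.9425
2: (15−1)·11.98² = 14·143.5204 = 2009.2856
3: (20−1)·27.78² = 19·771.7284 = 14662.8396
4: (74−1)·8.63² = 73·74.4769 = 5436.8137
5: (54−1)·15.11² = 53·228.3121 = 12100.5413
Numerator = 113274.4227; denominator = Σ(nₕ−1) = 256.
s²ₚ = 113274.4227/256 = 442.4782... → 442.48.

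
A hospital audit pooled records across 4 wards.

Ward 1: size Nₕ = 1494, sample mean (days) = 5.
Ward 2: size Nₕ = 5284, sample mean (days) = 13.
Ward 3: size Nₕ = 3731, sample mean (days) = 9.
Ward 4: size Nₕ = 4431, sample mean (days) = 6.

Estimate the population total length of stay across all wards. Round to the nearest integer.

1: 1494·5 = 7470
2: 5284·13 = 68692
3: 3731·9 = 33579
4: 4431·6 = 26586
τ̂ = Σ Nₕx̄ₕ = 136327.

136327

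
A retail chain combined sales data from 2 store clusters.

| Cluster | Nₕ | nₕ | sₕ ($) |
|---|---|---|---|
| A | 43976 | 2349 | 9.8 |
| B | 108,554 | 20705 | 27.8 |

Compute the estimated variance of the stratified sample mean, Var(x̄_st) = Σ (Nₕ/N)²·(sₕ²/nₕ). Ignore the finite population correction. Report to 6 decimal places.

N = 152530; Wₕ = Nₕ/N.
cluster A: (43976/152530)²·9.8²/2349 = 0.003398522
cluster B: (108554/152530)²·27.8²/20705 = 0.018905818
Sum = 0.022304340 → 0.022304.

0.022304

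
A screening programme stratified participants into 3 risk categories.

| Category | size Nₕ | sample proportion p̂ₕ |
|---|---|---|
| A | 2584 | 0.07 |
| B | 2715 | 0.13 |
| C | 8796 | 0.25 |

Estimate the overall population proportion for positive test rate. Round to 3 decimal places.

Wₕ = Nₕ/N with N = 14095: 0.1833, 0.1926, 0.6241.
p̂_st = 0.1833·0.07 + 0.1926·0.13 + 0.6241·0.25 ≈ 0.19389... → 0.194.

0.194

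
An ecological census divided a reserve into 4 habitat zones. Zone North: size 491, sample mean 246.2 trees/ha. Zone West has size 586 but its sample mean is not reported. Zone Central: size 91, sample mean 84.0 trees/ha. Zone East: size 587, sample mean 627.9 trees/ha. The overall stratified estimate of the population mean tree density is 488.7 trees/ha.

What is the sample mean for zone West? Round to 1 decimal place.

615.3

N = 491 + 586 + 91 + 587 = 1755.
Overall total = μ·N = 488.7·1755 = 857668.5.
Subtract the known strata: 491·246.2 + 91·84.0 + 587·627.9 = 497105.5.
Remaining total for zone West: 857668.5 − 497105.5 = 360563.
Divide by its size: 360563 / 586 = 615.295... → 615.3.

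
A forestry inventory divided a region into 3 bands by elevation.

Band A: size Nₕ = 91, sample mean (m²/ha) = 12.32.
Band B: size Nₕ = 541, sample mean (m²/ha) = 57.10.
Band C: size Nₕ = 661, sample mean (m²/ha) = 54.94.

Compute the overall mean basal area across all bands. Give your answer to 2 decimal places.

52.84

x̄_st = (Σ Nₕx̄ₕ) / (Σ Nₕ) = (91·12.32 + 541·57.10 + 661·54.94) / 1293
= 68327.56 / 1293 = 52.8442... → 52.84.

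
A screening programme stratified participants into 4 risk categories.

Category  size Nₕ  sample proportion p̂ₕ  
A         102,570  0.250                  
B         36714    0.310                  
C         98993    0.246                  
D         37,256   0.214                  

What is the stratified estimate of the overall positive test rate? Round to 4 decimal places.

Wₕ = Nₕ/N with N = 275533: 0.3723, 0.1332, 0.3593, 0.1352.
p̂_st = 0.3723·0.250 + 0.1332·0.310 + 0.3593·0.246 + 0.1352·0.214 ≈ 0.251690... → 0.2517.

0.2517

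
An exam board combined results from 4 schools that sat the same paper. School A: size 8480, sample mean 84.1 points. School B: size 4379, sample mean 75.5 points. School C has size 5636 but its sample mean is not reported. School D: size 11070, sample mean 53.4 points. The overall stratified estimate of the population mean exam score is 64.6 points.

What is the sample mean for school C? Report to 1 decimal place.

Σ Nₕx̄ₕ = N·μ, so 5636·x̄_C = 29565·64.6 − (8480·84.1 + 4379·75.5 + 11070·53.4).
= 1909899 − 1634920.5 = 274978.5.
x̄_C = 274978.5 / 5636 = 48.790... → 48.8.

48.8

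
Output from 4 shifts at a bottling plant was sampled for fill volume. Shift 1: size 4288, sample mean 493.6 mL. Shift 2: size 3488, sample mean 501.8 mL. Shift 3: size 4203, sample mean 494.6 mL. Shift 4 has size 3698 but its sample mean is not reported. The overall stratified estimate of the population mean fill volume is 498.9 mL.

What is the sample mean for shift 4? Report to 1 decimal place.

Σ Nₕx̄ₕ = N·μ, so 3698·x̄_4 = 15677·498.9 − (4288·493.6 + 3488·501.8 + 4203·494.6).
= 7821255.3 − 5945639 = 1875616.3.
x̄_4 = 1875616.3 / 3698 = 507.197... → 507.2.

507.2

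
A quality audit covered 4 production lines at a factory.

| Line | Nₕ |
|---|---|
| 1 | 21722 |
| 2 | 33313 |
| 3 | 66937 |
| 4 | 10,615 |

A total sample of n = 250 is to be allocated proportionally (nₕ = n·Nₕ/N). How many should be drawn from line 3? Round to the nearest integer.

N = 21722 + 33313 + 66937 + 10615 = 132587.
n_3 = 250·66937/132587 = 126.213... → 126.

126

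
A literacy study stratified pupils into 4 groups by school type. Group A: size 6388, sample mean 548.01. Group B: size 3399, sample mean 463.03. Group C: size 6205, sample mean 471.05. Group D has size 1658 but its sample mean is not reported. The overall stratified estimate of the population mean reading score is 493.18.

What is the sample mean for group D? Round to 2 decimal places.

426.56

N = 6388 + 3399 + 6205 + 1658 = 17650.
Overall total = μ·N = 493.18·17650 = 8704627.
Subtract the known strata: 6388·548.01 + 3399·463.03 + 6205·471.05 = 7997392.1.
Remaining total for group D: 8704627 − 7997392.1 = 707234.9.
Divide by its size: 707234.9 / 1658 = 426.5590... → 426.56.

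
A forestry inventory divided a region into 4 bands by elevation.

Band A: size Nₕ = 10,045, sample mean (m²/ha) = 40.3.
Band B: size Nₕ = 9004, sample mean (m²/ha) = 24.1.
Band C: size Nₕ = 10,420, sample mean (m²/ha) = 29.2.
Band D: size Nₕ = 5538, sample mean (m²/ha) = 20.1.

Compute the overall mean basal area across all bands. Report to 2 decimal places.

N = 10045 + 9004 + 10420 + 5538 = 35007.
Weight each subgroup mean by Nₕ/N and sum.
Σ Nₕx̄ₕ = 10045·40.3 + 9004·24.1 + 10420·29.2 + 5538·20.1 = 404813.5 + 216996.4 + 304264 + 111313.8 = 1037387.7.
Divide by N: 1037387.7 / 35007 = 29.6337... → 29.63.

29.63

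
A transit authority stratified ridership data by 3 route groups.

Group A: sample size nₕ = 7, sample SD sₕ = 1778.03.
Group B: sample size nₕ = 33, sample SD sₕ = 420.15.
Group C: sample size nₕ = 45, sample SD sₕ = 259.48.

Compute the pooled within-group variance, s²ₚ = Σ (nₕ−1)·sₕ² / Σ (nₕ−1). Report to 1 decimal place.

Degrees of freedom: 6 + 32 + 44 = 82.
Σ(nₕ−1)sₕ² = 6·3161390.6809 + 32·176526.0225 + 44·67329.8704 = 27579691.103.
s²ₚ = 27579691.103 / 82 = 336337.696... → 336337.7.

336337.7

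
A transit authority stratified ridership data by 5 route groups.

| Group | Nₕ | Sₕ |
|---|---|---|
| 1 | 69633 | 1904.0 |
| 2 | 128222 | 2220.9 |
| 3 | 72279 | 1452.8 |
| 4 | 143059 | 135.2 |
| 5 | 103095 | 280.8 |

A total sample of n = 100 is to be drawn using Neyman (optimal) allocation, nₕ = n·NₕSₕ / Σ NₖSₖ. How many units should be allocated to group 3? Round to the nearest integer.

18

1: NₕSₕ = 69633·1904.0 = 132581232
2: NₕSₕ = 128222·2220.9 = 284768239.8
3: NₕSₕ = 72279·1452.8 = 105006931.2
4: NₕSₕ = 143059·135.2 = 19341576.8
5: NₕSₕ = 103095·280.8 = 28949076
Σ NₕSₕ = 570647055.8.
n_3 = 100·105006931.2/570647055.8 = 18.401... → 18.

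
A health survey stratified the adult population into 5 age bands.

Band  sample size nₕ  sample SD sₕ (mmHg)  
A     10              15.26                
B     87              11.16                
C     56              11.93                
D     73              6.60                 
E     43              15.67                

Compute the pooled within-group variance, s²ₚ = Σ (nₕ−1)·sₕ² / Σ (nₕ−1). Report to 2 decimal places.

129.11

Degrees of freedom: 9 + 86 + 55 + 72 + 42 = 264.
Σ(nₕ−1)sₕ² = 9·232.8676 + 86·124.5456 + 55·142.3249 + 72·43.56 + 42·245.5489 = 34083.9733.
s²ₚ = 34083.9733 / 264 = 129.1060... → 129.11.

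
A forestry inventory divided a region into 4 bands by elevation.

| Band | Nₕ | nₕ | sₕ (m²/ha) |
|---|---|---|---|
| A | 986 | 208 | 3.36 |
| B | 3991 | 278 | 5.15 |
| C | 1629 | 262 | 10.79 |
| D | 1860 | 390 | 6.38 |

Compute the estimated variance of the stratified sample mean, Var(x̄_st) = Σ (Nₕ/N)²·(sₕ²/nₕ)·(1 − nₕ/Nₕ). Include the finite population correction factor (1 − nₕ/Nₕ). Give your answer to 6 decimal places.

N = 8466; Wₕ = Nₕ/N.
band A: (986/8466)²·3.36²/208·(1 − 208/986) = 0.000580918
band B: (3991/8466)²·5.15²/278·(1 − 278/3991) = 0.019725127
band C: (1629/8466)²·10.79²/262·(1 − 262/1629) = 0.013806216
band D: (1860/8466)²·6.38²/390·(1 − 390/1860) = 0.003981535
Sum = 0.038093796 → 0.038094.

0.038094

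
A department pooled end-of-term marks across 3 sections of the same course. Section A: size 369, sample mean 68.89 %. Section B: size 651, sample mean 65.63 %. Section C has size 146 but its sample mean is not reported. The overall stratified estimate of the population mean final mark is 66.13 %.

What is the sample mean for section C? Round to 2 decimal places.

61.38

N = 369 + 651 + 146 = 1166.
Overall total = μ·N = 66.13·1166 = 77107.58.
Subtract the known strata: 369·68.89 + 651·65.63 = 68145.54.
Remaining total for section C: 77107.58 − 68145.54 = 8962.04.
Divide by its size: 8962.04 / 146 = 61.3838... → 61.38.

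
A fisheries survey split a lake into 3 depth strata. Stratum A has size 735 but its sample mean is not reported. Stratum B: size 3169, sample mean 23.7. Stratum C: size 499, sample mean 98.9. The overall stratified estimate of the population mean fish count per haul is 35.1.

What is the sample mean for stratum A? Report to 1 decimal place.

40.9

N = 735 + 3169 + 499 = 4403.
Overall total = μ·N = 35.1·4403 = 154545.3.
Subtract the known strata: 3169·23.7 + 499·98.9 = 124456.4.
Remaining total for stratum A: 154545.3 − 124456.4 = 30088.9.
Divide by its size: 30088.9 / 735 = 40.937... → 40.9.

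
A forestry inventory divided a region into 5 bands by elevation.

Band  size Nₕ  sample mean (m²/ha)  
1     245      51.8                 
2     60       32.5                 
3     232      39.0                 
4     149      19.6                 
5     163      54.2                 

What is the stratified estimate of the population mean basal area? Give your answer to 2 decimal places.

41.75

N = 849; weights Wₕ = Nₕ/N = (0.2886, 0.0707, 0.2733, 0.1755, 0.1920).
x̄_st = Σ Wₕ·x̄ₕ = 0.2886·51.8 + 0.0707·32.5 + 0.2733·39.0 + 0.1755·19.6 + 0.1920·54.2 ≈ 41.7479...
→ 41.75.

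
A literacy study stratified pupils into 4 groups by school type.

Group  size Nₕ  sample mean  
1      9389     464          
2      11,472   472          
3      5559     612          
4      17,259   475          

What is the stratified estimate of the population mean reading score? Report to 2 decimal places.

489.28

x̄_st = (Σ Nₕx̄ₕ) / (Σ Nₕ) = (9389·464 + 11472·472 + 5559·612 + 17259·475) / 43679
= 21371413 / 43679 = 489.2835... → 489.28.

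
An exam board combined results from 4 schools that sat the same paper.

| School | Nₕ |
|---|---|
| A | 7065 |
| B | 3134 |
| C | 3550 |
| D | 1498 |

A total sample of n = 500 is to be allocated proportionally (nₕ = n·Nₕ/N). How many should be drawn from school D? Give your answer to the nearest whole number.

N = 7065 + 3134 + 3550 + 1498 = 15247.
n_D = 500·1498/15247 = 49.124... → 49.

49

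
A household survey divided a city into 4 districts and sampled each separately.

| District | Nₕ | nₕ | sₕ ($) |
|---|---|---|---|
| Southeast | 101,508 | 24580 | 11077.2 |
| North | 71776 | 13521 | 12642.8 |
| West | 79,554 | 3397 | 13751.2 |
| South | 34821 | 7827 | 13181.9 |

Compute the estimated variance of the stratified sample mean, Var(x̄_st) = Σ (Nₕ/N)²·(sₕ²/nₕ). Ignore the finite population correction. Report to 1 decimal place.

5940.4

N = 287659. Term for each stratum: Wₕ²sₕ²/nₕ.
Var(x̄_st) = 621.6168 + 736.0042 + 4257.4912 + 325.3024 = 5940.4146 → 5940.4.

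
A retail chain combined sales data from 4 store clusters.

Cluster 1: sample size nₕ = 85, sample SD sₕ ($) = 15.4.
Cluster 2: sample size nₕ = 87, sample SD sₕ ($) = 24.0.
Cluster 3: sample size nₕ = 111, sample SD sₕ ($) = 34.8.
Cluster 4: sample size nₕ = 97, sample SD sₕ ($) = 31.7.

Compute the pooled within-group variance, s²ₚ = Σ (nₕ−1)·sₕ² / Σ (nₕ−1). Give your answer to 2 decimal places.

1: (85−1)·15.4² = 84·237.16 = 19921.44
2: (87−1)·24.0² = 86·576 = 49536
3: (111−1)·34.8² = 110·1211.04 = 133214.4
4: (97−1)·31.7² = 96·1004.89 = 96469.44
Numerator = 299141.28; denominator = Σ(nₕ−1) = 376.
s²ₚ = 299141.28/376 = 795.5885... → 795.59.

795.59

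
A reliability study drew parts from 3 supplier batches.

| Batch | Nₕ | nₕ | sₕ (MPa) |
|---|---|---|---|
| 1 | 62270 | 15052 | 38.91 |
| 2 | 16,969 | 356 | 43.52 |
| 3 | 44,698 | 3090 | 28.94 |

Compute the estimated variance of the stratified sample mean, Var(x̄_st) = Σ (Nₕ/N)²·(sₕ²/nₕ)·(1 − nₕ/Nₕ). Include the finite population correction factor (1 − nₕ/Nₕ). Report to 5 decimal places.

0.14971

N = 123937; Wₕ = Nₕ/N.
batch 1: (62270/123937)²·38.91²/15052·(1 − 15052/62270) = 0.01925364
batch 2: (16969/123937)²·43.52²/356·(1 − 356/16969) = 0.09764053
batch 3: (44698/123937)²·28.94²/3090·(1 − 3090/44698) = 0.03281720
Sum = 0.14971137 → 0.14971.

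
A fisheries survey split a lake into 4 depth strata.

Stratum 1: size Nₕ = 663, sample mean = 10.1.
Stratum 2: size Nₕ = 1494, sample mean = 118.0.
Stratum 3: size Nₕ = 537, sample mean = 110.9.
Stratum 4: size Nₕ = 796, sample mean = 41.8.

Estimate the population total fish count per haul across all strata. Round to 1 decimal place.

275814.4

1: 663·10.1 = 6696.3
2: 1494·118.0 = 176292
3: 537·110.9 = 59553.3
4: 796·41.8 = 33272.8
τ̂ = Σ Nₕx̄ₕ = 275814.4.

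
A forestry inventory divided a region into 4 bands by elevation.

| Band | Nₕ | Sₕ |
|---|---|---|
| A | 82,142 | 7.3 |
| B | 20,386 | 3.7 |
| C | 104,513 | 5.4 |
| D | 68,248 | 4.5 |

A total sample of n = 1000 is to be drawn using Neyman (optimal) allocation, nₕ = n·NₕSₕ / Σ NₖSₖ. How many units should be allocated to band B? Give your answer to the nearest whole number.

49

A: NₕSₕ = 82142·7.3 = 599636.6
B: NₕSₕ = 20386·3.7 = 75428.2
C: NₕSₕ = 104513·5.4 = 564370.2
D: NₕSₕ = 68248·4.5 = 307116
Σ NₕSₕ = 1546551.
n_B = 1000·75428.2/1546551 = 48.772... → 49.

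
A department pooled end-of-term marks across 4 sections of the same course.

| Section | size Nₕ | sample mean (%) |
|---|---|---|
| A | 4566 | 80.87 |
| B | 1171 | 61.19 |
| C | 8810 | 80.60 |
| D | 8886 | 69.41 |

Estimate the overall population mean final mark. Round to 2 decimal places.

x̄_st = (Σ Nₕx̄ₕ) / (Σ Nₕ) = (4566·80.87 + 1171·61.19 + 8810·80.60 + 8886·69.41) / 23433
= 1767769.17 / 23433 = 75.4393... → 75.44.

75.44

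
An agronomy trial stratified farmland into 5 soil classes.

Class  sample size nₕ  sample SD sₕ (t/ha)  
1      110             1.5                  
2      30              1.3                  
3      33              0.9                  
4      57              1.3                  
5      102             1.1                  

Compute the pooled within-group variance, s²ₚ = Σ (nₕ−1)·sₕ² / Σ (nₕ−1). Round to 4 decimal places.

1.6423

1: (110−1)·1.5² = 109·2.25 = 245.25
2: (30−1)·1.3² = 29·1.69 = 49.01
3: (33−1)·0.9² = 32·0.81 = 25.92
4: (57−1)·1.3² = 56·1.69 = 94.64
5: (102−1)·1.1² = 101·1.21 = 122.21
Numerator = 537.03; denominator = Σ(nₕ−1) = 327.
s²ₚ = 537.03/327 = 1.642294... → 1.6423.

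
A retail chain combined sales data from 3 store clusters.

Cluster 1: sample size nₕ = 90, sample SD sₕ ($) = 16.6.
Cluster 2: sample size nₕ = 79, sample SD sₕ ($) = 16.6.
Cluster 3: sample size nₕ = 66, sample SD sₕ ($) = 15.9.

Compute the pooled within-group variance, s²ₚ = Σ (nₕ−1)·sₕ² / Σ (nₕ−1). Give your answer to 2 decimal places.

269.19

1: (90−1)·16.6² = 89·275.56 = 24524.84
2: (79−1)·16.6² = 78·275.56 = 21493.68
3: (66−1)·15.9² = 65·252.81 = 16432.65
Numerator = 62451.17; denominator = Σ(nₕ−1) = 232.
s²ₚ = 62451.17/232 = 269.1861... → 269.19.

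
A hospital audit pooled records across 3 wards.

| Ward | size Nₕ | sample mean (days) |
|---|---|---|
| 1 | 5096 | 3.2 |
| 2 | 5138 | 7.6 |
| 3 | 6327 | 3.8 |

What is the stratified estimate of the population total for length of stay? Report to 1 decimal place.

79398.6

1: 5096·3.2 = 16307.2
2: 5138·7.6 = 39048.8
3: 6327·3.8 = 24042.6
τ̂ = Σ Nₕx̄ₕ = 79398.6.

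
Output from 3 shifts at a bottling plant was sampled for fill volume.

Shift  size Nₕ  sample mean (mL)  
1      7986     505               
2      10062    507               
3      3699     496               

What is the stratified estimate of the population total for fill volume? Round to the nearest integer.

1: 7986·505 = 4032930
2: 10062·507 = 5101434
3: 3699·496 = 1834704
τ̂ = Σ Nₕx̄ₕ = 10969068.

10969068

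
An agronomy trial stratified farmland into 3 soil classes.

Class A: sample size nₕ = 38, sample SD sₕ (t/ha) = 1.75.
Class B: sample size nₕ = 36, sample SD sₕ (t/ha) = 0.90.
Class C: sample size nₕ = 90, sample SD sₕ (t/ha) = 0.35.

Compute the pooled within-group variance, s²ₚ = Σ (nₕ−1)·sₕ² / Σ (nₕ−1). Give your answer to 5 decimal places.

0.94761

Degrees of freedom: 37 + 35 + 89 = 161.
Σ(nₕ−1)sₕ² = 37·3.0625 + 35·0.81 + 89·0.1225 = 152.565.
s²ₚ = 152.565 / 161 = 0.9476087... → 0.94761.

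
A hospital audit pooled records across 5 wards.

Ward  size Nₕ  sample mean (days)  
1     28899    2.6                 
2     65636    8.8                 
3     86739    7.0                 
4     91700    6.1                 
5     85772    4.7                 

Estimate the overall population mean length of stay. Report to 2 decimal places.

6.19

x̄_st = (Σ Nₕx̄ₕ) / (Σ Nₕ) = (28899·2.6 + 65636·8.8 + 86739·7.0 + 91700·6.1 + 85772·4.7) / 358746
= 2222405.6 / 358746 = 6.1949... → 6.19.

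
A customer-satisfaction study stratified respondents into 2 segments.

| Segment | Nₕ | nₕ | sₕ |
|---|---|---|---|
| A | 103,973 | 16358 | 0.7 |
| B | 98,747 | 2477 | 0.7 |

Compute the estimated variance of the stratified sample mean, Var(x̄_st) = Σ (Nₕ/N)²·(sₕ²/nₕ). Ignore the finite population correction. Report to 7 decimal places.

0.0000548

N = 202720; Wₕ = Nₕ/N.
segment A: (103973/202720)²·0.7²/16358 = 0.0000078798
segment B: (98747/202720)²·0.7²/2477 = 0.0000469380
Sum = 0.0000548178 → 0.0000548.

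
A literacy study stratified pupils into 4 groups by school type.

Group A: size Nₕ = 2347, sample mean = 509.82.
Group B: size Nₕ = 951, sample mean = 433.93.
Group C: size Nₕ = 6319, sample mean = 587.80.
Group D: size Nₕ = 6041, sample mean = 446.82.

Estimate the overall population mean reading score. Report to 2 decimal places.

512.37

x̄_st = (Σ Nₕx̄ₕ) / (Σ Nₕ) = (2347·509.82 + 951·433.93 + 6319·587.80 + 6041·446.82) / 15658
= 8022762.79 / 15658 = 512.3747... → 512.37.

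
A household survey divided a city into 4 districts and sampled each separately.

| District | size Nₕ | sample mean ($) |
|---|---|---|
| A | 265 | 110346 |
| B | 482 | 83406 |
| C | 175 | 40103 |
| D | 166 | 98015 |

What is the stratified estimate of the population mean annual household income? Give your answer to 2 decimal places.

85231.52

x̄_st = (Σ Nₕx̄ₕ) / (Σ Nₕ) = (265·110346 + 482·83406 + 175·40103 + 166·98015) / 1088
= 92731897 / 1088 = 85231.5230... → 85231.52.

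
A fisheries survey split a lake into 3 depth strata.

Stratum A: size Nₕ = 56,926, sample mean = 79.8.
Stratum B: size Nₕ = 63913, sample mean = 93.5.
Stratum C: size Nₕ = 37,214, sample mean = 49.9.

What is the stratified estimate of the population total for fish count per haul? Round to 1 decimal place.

12375538.9

A: 56926·79.8 = 4542694.8
B: 63913·93.5 = 5975865.5
C: 37214·49.9 = 1856978.6
τ̂ = Σ Nₕx̄ₕ = 12375538.9.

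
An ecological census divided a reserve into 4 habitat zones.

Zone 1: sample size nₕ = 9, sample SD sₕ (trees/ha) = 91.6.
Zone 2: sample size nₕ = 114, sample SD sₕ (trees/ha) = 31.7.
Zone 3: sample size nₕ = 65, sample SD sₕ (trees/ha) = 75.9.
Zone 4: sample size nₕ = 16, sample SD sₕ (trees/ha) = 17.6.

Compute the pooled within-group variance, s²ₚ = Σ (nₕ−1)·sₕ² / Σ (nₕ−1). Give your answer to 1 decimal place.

2770.1

1: (9−1)·91.6² = 8·8390.56 = 67124.48
2: (114−1)·31.7² = 113·1004.89 = 113552.57
3: (65−1)·75.9² = 64·5760.81 = 368691.84
4: (16−1)·17.6² = 15·309.76 = 4646.4
Numerator = 554015.29; denominator = Σ(nₕ−1) = 200.
s²ₚ = 554015.29/200 = 2770.076... → 2770.1.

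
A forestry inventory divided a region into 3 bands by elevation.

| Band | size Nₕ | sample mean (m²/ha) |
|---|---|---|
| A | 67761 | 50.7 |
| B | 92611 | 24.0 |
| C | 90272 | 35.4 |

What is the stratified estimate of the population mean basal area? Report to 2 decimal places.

N = 250644; weights Wₕ = Nₕ/N = (0.2703, 0.3695, 0.3602).
x̄_st = Σ Wₕ·x̄ₕ = 0.2703·50.7 + 0.3695·24.0 + 0.3602·35.4 ≈ 35.3241...
→ 35.32.

35.32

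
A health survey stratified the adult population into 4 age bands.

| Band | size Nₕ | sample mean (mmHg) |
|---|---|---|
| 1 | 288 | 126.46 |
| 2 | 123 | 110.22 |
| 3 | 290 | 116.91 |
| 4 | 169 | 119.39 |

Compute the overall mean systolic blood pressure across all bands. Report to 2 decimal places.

119.61

N = 288 + 123 + 290 + 169 = 870.
The stratified mean weights each stratum mean by its population share Nₕ/N.
Σ Nₕx̄ₕ = 288·126.46 + 123·110.22 + 290·116.91 + 169·119.39 = 36420.48 + 13557.06 + 33903.9 + 20176.91 = 104058.35.
Divide by N: 104058.35 / 870 = 119.6073... → 119.61.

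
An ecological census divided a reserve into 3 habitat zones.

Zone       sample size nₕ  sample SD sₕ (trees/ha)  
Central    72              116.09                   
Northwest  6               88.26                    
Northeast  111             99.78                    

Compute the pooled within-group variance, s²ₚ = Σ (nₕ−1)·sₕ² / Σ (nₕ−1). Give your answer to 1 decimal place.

11241.8

Degrees of freedom: 71 + 5 + 110 = 186.
Σ(nₕ−1)sₕ² = 71·13476.8881 + 5·7789.8276 + 110·9956.0484 = 2090973.5171.
s²ₚ = 2090973.5171 / 186 = 11241.793... → 11241.8.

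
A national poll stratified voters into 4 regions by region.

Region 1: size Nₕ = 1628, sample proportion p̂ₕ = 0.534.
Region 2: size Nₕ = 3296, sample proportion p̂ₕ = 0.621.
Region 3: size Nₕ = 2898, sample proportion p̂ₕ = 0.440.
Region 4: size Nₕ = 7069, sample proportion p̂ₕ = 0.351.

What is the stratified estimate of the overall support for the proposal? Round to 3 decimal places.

0.448

N = 1628 + 3296 + 2898 + 7069 = 14891.
Overall proportion = Σ (Nₕ/N)·p̂ₕ.
Σ Nₕp̂ₕ = 869.352 + 2046.816 + 1275.12 + 2481.219 = 6672.507.
6672.507 / 14891 = 0.44809... → 0.448.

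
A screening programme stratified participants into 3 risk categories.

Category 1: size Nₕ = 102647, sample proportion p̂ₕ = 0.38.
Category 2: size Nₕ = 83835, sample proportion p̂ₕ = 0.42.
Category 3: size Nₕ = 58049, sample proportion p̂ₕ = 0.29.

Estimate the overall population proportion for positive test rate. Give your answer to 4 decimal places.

0.3723

N = 102647 + 83835 + 58049 = 244531.
Overall proportion = Σ (Nₕ/N)·p̂ₕ.
Σ Nₕp̂ₕ = 39005.86 + 35210.7 + 16834.21 = 91050.77.
91050.77 / 244531 = 0.372349... → 0.3723.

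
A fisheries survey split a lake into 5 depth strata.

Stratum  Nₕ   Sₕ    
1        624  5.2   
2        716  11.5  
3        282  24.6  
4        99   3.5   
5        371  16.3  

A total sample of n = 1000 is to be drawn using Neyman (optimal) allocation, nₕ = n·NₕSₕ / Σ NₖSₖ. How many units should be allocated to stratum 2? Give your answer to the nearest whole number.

1: NₕSₕ = 624·5.2 = 3244.8
2: NₕSₕ = 716·11.5 = 8234
3: NₕSₕ = 282·24.6 = 6937.2
4: NₕSₕ = 99·3.5 = 346.5
5: NₕSₕ = 371·16.3 = 6047.3
Σ NₕSₕ = 24809.8.
n_2 = 1000·8234/24809.8 = 331.885... → 332.

332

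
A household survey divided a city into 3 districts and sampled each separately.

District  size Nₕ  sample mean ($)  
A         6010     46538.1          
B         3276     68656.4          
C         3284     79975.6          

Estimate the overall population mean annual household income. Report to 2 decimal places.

N = 12570; weights Wₕ = Nₕ/N = (0.4781, 0.2606, 0.2613).
x̄_st = Σ Wₕ·x̄ₕ = 0.4781·46538.1 + 0.2606·68656.4 + 0.2613·79975.6 ≈ 61038.3626...
→ 61038.36.

61038.36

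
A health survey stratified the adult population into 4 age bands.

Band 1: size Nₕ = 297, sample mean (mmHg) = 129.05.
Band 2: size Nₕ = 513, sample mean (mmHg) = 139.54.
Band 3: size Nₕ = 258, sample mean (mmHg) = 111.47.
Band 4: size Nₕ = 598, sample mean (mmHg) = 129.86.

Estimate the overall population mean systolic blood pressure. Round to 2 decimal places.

N = 1666; weights Wₕ = Nₕ/N = (0.1783, 0.3079, 0.1549, 0.3589).
x̄_st = Σ Wₕ·x̄ₕ = 0.1783·129.05 + 0.3079·139.54 + 0.1549·111.47 + 0.3589·129.86 ≈ 129.8484...
→ 129.85.

129.85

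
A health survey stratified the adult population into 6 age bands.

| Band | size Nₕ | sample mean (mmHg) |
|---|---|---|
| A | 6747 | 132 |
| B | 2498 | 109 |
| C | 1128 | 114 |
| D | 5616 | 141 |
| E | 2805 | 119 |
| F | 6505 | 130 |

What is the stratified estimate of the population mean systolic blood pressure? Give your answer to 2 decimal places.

128.97

N = 25299; weights Wₕ = Nₕ/N = (0.2667, 0.0987, 0.0446, 0.2220, 0.1109, 0.2571).
x̄_st = Σ Wₕ·x̄ₕ = 0.2667·132 + 0.0987·109 + 0.0446·114 + 0.2220·141 + 0.1109·119 + 0.2571·130 ≈ 128.9687...
→ 128.97.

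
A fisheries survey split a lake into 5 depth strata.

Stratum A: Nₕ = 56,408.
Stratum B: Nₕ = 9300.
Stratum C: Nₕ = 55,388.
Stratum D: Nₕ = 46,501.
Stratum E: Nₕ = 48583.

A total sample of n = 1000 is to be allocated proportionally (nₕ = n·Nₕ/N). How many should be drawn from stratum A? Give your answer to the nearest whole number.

261

Share of stratum A = 56408/216180 = 0.26093.
Allocate 1000 × 0.26093 = 260.931... → 261.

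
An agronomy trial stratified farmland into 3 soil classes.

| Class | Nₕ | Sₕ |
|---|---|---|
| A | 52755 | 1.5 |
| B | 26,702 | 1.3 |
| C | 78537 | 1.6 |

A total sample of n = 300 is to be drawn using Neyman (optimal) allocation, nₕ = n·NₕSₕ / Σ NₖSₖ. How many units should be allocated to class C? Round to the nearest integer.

157

Σ NₕSₕ = 52755·1.5 + 26702·1.3 + 78537·1.6 = 239504.3.
Share for C: 125659.2/239504.3 = 0.52466.
n_C = 300 × 0.52466 = 157.399... → 157.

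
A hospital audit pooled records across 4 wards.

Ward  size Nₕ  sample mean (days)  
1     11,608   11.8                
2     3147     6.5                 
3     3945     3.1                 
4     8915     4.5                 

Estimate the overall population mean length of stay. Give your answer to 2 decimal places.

7.60

N = 11608 + 3147 + 3945 + 8915 = 27615.
Weight each subgroup mean by Nₕ/N and sum.
Σ Nₕx̄ₕ = 11608·11.8 + 3147·6.5 + 3945·3.1 + 8915·4.5 = 136974.4 + 20455.5 + 12229.5 + 40117.5 = 209776.9.
Divide by N: 209776.9 / 27615 = 7.5965... → 7.60.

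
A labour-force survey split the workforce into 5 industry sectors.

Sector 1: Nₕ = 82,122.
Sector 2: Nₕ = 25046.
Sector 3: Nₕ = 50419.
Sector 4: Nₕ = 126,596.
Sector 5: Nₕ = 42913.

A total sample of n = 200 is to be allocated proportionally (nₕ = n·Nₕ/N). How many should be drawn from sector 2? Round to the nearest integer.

N = 82122 + 25046 + 50419 + 126596 + 42913 = 327096.
n_2 = 200·25046/327096 = 15.314... → 15.

15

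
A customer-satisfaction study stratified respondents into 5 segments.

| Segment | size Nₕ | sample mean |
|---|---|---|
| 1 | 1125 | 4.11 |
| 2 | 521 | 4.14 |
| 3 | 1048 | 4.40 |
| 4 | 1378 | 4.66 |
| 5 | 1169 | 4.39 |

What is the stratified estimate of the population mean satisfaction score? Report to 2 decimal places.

x̄_st = (Σ Nₕx̄ₕ) / (Σ Nₕ) = (1125·4.11 + 521·4.14 + 1048·4.40 + 1378·4.66 + 1169·4.39) / 5241
= 22945.28 / 5241 = 4.3780... → 4.38.

4.38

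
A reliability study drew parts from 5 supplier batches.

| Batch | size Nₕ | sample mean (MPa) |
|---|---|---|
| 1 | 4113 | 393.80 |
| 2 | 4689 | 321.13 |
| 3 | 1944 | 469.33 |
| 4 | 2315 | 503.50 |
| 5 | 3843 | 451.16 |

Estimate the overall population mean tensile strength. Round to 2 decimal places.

N = 16904; weights Wₕ = Nₕ/N = (0.2433, 0.2774, 0.1150, 0.1369, 0.2273).
x̄_st = Σ Wₕ·x̄ₕ = 0.2433·393.80 + 0.2774·321.13 + 0.1150·469.33 + 0.1369·503.50 + 0.2273·451.16 ≈ 410.3920...
→ 410.39.

410.39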